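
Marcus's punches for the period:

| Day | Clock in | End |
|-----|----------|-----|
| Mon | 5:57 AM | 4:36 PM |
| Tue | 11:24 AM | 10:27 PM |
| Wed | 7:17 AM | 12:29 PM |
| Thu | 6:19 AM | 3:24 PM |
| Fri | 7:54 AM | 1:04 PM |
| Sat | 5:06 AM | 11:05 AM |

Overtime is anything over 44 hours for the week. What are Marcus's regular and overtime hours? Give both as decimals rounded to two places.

Regular 44.00 hours, overtime 3.13 hours

Mon: 5:57 AM–4:36 PM = 10 h 39 min
Tue: 11:24 AM–10:27 PM = 11 h 3 min
Wed: 7:17 AM–12:29 PM = 5 h 12 min
Thu: 6:19 AM–3:24 PM = 9 h 5 min
Fri: 7:54 AM–1:04 PM = 5 h 10 min
Sat: 5:06 AM–11:05 AM = 5 h 59 min
Total worked: 47 h 8 min = 47.13 h.
Threshold 44 h → overtime 3 h 8 min, regular 44 h 0 min.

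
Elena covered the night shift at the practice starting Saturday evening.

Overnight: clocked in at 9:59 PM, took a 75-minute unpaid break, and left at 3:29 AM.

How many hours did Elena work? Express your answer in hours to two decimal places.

Overnight: 9:59 PM → midnight = 2 h 1 min; midnight → 3:29 AM = 3 h 29 min; span 5 h 30 min; less 75 min break → 4 h 15 min

4.25 hours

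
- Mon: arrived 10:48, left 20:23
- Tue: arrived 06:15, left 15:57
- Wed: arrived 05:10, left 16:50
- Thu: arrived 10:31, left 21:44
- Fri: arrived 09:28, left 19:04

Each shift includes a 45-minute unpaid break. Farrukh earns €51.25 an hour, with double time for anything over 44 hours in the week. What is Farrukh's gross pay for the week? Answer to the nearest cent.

Mon: 10:48–20:23 = 9 h 35 min; less 45 min break → 8 h 50 min
Tue: 06:15–15:57 = 9 h 42 min; less 45 min break → 8 h 57 min
Wed: 05:10–16:50 = 11 h 40 min; less 45 min break → 10 h 55 min
Thu: 10:31–21:44 = 11 h 13 min; less 45 min break → 10 h 28 min
Fri: 09:28–19:04 = 9 h 36 min; less 45 min break → 8 h 51 min
Total worked: 48 h 1 min = 2881 min.
Regular 44 h 0 min = 2640 min at €51.25/h; overtime 4 h 1 min = 241 min at €102.50/h.
Pay = (2640 × €51.25 + 241 × €102.50) ÷ 60 = €2666.71.

€2666.71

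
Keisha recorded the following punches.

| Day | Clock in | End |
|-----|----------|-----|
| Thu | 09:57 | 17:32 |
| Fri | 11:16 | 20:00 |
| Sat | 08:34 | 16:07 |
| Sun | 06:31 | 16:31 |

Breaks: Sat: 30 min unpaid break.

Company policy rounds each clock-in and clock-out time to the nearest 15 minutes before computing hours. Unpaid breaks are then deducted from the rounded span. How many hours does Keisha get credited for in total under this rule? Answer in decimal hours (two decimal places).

33.25 hours

Thu: in 09:57→10:00, out 17:32→17:30; 7 h 30 min
Fri: in 11:16→11:15, out 20:00→20:00; 8 h 45 min
Sat: in 08:34→08:30, out 16:07→16:00; 7 h 30 min − 30 min = 7 h 0 min
Sun: in 06:31→06:30, out 16:31→16:30; 10 h 0 min
Total credited: 33 h 15 min.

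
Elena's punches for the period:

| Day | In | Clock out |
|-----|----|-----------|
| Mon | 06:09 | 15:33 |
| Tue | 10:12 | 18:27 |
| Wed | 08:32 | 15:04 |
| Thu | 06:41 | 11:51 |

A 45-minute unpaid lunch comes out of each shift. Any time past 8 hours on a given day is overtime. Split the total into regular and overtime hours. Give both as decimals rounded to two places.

Regular 25.70 hours, overtime 0.65 hours

Mon: 06:09–15:33 = 9 h 24 min; less 45 min break → 8 h 39 min
Tue: 10:12–18:27 = 8 h 15 min; less 45 min break → 7 h 30 min
Wed: 08:32–15:04 = 6 h 32 min; less 45 min break → 5 h 47 min
Thu: 06:41–11:51 = 5 h 10 min; less 45 min break → 4 h 25 min
Mon reg 8 h 0 min / OT 0 h 39 min; Tue reg 7 h 30 min / OT 0 h 0 min; Wed reg 5 h 47 min / OT 0 h 0 min; Thu reg 4 h 25 min / OT 0 h 0 min.
Totals: regular 25 h 42 min, overtime 0 h 39 min.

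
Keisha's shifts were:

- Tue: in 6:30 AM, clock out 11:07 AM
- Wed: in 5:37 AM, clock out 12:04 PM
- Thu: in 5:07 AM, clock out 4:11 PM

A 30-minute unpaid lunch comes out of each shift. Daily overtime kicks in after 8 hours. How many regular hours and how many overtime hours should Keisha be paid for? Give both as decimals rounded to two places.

Tue: 6:30 AM–11:07 AM = 4 h 37 min; less 30 min break → 4 h 7 min
Wed: 5:37 AM–12:04 PM = 6 h 27 min; less 30 min break → 5 h 57 min
Thu: 5:07 AM–4:11 PM = 11 h 4 min; less 30 min break → 10 h 34 min
Tue reg 4 h 7 min / OT 0 h 0 min; Wed reg 5 h 57 min / OT 0 h 0 min; Thu reg 8 h 0 min / OT 2 h 34 min.
Totals: regular 18 h 4 min, overtime 2 h 34 min.

Regular 18.07 hours, overtime 2.57 hours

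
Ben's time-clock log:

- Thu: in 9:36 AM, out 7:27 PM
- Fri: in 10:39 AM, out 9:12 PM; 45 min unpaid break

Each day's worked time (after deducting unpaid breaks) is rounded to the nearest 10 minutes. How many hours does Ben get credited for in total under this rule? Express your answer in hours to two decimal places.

19.67 hours

Thu: 9:36 AM–7:27 PM = 9 h 51 min → rounds to 9 h 50 min
Fri: 10:39 AM–9:12 PM = 10 h 33 min − 45 min = 9 h 48 min → rounds to 9 h 50 min
Total credited: 19 h 40 min.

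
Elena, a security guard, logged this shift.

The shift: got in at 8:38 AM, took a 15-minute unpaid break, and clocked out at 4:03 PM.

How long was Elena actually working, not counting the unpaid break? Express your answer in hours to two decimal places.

The shift: 8:38 AM–4:03 PM = 7 h 25 min; less 15 min break → 7 h 10 min

7.17 hours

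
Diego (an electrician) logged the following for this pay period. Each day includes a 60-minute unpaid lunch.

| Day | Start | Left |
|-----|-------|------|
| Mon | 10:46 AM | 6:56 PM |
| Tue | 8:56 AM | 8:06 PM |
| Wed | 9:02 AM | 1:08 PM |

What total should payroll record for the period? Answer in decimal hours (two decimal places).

Mon: 10:46 AM–6:56 PM = 8 h 10 min; less 60 min break → 7 h 10 min
Tue: 8:56 AM–8:06 PM = 11 h 10 min; less 60 min break → 10 h 10 min
Wed: 9:02 AM–1:08 PM = 4 h 6 min; less 60 min break → 3 h 6 min
Total: 7 h 10 min + 10 h 10 min + 3 h 6 min = 20 h 26 min.

20.43 hours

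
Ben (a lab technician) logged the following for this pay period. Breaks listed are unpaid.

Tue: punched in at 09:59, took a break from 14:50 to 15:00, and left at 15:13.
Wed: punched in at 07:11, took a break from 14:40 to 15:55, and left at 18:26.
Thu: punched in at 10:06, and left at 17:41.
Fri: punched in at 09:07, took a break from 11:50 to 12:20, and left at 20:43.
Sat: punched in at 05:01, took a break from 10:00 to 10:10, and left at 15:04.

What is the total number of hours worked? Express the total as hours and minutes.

43 h 38 min

Tue: 09:59–15:13 = 5 h 14 min; less 10 min break → 5 h 4 min
Wed: 07:11–18:26 = 11 h 15 min; less 75 min break → 10 h 0 min
Thu: 10:06–17:41 = 7 h 35 min
Fri: 09:07–20:43 = 11 h 36 min; less 30 min break → 11 h 6 min
Sat: 05:01–15:04 = 10 h 3 min; less 10 min break → 9 h 53 min
Total: 5 h 4 min + 10 h 0 min + 7 h 35 min + 11 h 6 min + 9 h 53 min = 43 h 38 min.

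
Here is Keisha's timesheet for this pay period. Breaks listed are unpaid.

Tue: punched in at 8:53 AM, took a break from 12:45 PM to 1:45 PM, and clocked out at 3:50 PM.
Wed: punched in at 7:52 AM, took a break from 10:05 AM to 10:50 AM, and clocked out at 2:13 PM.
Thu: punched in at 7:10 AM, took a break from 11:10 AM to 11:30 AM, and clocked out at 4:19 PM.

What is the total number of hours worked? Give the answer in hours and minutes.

Tue: 8:53 AM–3:50 PM = 6 h 57 min; less 60 min break → 5 h 57 min
Wed: 7:52 AM–2:13 PM = 6 h 21 min; less 45 min break → 5 h 36 min
Thu: 7:10 AM–4:19 PM = 9 h 9 min; less 20 min break → 8 h 49 min
Total: 5 h 57 min + 5 h 36 min + 8 h 49 min = 20 h 22 min.

20 h 22 min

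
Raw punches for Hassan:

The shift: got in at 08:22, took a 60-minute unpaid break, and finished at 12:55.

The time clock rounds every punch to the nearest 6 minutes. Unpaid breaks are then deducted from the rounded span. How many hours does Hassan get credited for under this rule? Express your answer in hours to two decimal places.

The shift: in 08:22→08:24, out 12:55→12:54; 4 h 30 min − 60 min = 3 h 30 min

3.50 hours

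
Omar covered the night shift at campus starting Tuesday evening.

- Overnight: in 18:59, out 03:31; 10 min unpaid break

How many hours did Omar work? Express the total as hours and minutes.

8 h 22 min

Overnight: 18:59 → midnight = 5 h 1 min; midnight → 03:31 = 3 h 31 min; span 8 h 32 min; less 10 min break → 8 h 22 min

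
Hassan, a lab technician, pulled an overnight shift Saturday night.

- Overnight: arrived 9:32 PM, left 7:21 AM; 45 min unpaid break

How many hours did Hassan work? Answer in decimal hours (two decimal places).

9.07 hours

Overnight: 9:32 PM → midnight = 2 h 28 min; midnight → 7:21 AM = 7 h 21 min; span 9 h 49 min; less 45 min break → 9 h 4 min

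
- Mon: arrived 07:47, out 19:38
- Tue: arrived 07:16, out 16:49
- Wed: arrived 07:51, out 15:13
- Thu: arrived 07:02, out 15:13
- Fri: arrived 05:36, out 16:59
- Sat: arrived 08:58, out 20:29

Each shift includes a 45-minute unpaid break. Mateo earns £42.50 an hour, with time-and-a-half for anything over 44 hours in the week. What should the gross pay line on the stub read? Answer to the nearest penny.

Mon: 07:47–19:38 = 11 h 51 min; less 45 min break → 11 h 6 min
Tue: 07:16–16:49 = 9 h 33 min; less 45 min break → 8 h 48 min
Wed: 07:51–15:13 = 7 h 22 min; less 45 min break → 6 h 37 min
Thu: 07:02–15:13 = 8 h 11 min; less 45 min break → 7 h 26 min
Fri: 05:36–16:59 = 11 h 23 min; less 45 min break → 10 h 38 min
Sat: 08:58–20:29 = 11 h 31 min; less 45 min break → 10 h 46 min
Total worked: 55 h 21 min = 3321 min.
Regular 44 h 0 min = 2640 min at £42.50/h; overtime 11 h 21 min = 681 min at £63.75/h.
Pay = (2640 × £42.50 + 681 × £63.75) ÷ 60 = £2593.56.

£2593.56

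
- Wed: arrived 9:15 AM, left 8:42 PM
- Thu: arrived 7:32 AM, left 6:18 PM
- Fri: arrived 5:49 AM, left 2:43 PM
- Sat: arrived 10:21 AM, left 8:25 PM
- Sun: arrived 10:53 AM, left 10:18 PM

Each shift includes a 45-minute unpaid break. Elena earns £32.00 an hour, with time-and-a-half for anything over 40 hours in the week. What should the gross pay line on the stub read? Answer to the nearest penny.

£1704.80

Wed: 9:15 AM–8:42 PM = 11 h 27 min; less 45 min break → 10 h 42 min
Thu: 7:32 AM–6:18 PM = 10 h 46 min; less 45 min break → 10 h 1 min
Fri: 5:49 AM–2:43 PM = 8 h 54 min; less 45 min break → 8 h 9 min
Sat: 10:21 AM–8:25 PM = 10 h 4 min; less 45 min break → 9 h 19 min
Sun: 10:53 AM–10:18 PM = 11 h 25 min; less 45 min break → 10 h 40 min
Total worked: 48 h 51 min = 2931 min.
Regular 40 h 0 min = 2400 min at £32.00/h; overtime 8 h 51 min = 531 min at £48.00/h.
Pay = (2400 × £32.00 + 531 × £48.00) ÷ 60 = £1704.80.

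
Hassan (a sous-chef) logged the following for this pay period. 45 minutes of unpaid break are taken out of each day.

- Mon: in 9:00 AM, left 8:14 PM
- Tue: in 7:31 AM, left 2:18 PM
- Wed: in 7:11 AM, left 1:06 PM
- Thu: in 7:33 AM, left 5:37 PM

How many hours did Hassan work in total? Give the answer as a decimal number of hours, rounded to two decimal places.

Mon: 9:00 AM–8:14 PM = 11 h 14 min; less 45 min break → 10 h 29 min
Tue: 7:31 AM–2:18 PM = 6 h 47 min; less 45 min break → 6 h 2 min
Wed: 7:11 AM–1:06 PM = 5 h 55 min; less 45 min break → 5 h 10 min
Thu: 7:33 AM–5:37 PM = 10 h 4 min; less 45 min break → 9 h 19 min
Total: 10 h 29 min + 6 h 2 min + 5 h 10 min + 9 h 19 min = 31 h 0 min.

31.00 hours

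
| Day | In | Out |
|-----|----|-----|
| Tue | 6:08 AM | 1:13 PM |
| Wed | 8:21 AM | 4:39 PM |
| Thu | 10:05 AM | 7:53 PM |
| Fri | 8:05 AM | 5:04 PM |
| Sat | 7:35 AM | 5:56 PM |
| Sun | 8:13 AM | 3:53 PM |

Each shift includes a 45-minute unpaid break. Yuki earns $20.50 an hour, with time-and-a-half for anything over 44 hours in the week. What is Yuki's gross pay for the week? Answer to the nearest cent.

$1015.26

Tue: 6:08 AM–1:13 PM = 7 h 5 min; less 45 min break → 6 h 20 min
Wed: 8:21 AM–4:39 PM = 8 h 18 min; less 45 min break → 7 h 33 min
Thu: 10:05 AM–7:53 PM = 9 h 48 min; less 45 min break → 9 h 3 min
Fri: 8:05 AM–5:04 PM = 8 h 59 min; less 45 min break → 8 h 14 min
Sat: 7:35 AM–5:56 PM = 10 h 21 min; less 45 min break → 9 h 36 min
Sun: 8:13 AM–3:53 PM = 7 h 40 min; less 45 min break → 6 h 55 min
Total worked: 47 h 41 min = 2861 min.
Regular 44 h 0 min = 2640 min at $20.50/h; overtime 3 h 41 min = 221 min at $30.75/h.
Pay = (2640 × $20.50 + 221 × $30.75) ÷ 60 = $1015.26.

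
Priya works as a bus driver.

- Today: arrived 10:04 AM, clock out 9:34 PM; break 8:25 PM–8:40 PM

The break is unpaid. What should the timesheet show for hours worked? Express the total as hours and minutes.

11 h 15 min

Today: 10:04 AM–9:34 PM = 11 h 30 min; less 15 min break → 11 h 15 min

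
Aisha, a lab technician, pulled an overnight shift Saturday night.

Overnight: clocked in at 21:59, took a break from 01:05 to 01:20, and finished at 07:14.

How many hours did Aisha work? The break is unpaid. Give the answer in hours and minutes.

Overnight: 21:59 → midnight = 2 h 1 min; midnight → 07:14 = 7 h 14 min; span 9 h 15 min; less 15 min break → 9 h 0 min

9 h 0 min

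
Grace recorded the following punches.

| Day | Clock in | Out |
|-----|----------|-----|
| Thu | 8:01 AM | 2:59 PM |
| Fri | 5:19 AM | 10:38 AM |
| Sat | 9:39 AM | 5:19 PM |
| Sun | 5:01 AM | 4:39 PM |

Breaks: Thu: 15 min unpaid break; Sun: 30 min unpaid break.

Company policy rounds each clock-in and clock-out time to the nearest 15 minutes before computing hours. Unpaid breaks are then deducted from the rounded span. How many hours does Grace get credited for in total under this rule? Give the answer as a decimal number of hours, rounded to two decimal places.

Thu: in 8:01 AM→8:00 AM, out 2:59 PM→3:00 PM; 7 h 0 min − 15 min = 6 h 45 min
Fri: in 5:19 AM→5:15 AM, out 10:38 AM→10:45 AM; 5 h 30 min
Sat: in 9:39 AM→9:45 AM, out 5:19 PM→5:15 PM; 7 h 30 min
Sun: in 5:01 AM→5:00 AM, out 4:39 PM→4:45 PM; 11 h 45 min − 30 min = 11 h 15 min
Total credited: 31 h 0 min.

31.00 hours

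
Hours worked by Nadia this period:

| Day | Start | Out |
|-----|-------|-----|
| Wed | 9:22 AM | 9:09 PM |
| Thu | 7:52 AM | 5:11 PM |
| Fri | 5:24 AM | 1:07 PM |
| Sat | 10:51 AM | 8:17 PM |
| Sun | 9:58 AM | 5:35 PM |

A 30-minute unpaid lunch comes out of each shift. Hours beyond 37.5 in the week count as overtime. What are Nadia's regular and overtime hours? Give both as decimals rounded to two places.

Regular 37.50 hours, overtime 5.87 hours

Wed: 9:22 AM–9:09 PM = 11 h 47 min; less 30 min break → 11 h 17 min
Thu: 7:52 AM–5:11 PM = 9 h 19 min; less 30 min break → 8 h 49 min
Fri: 5:24 AM–1:07 PM = 7 h 43 min; less 30 min break → 7 h 13 min
Sat: 10:51 AM–8:17 PM = 9 h 26 min; less 30 min break → 8 h 56 min
Sun: 9:58 AM–5:35 PM = 7 h 37 min; less 30 min break → 7 h 7 min
Total worked: 43 h 22 min = 43.37 h.
Threshold 37.5 h → overtime 5 h 52 min, regular 37 h 30 min.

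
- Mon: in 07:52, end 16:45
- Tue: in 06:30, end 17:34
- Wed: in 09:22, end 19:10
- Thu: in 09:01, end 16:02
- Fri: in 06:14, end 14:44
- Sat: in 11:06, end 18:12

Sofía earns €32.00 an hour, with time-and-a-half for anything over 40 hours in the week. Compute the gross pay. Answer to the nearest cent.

€1873.60

Mon: 07:52–16:45 = 8 h 53 min
Tue: 06:30–17:34 = 11 h 4 min
Wed: 09:22–19:10 = 9 h 48 min
Thu: 09:01–16:02 = 7 h 1 min
Fri: 06:14–14:44 = 8 h 30 min
Sat: 11:06–18:12 = 7 h 6 min
Total worked: 52 h 22 min = 3142 min.
Regular 40 h 0 min = 2400 min at €32.00/h; overtime 12 h 22 min = 742 min at €48.00/h.
Pay = (2400 × €32.00 + 742 × €48.00) ÷ 60 = €1873.60.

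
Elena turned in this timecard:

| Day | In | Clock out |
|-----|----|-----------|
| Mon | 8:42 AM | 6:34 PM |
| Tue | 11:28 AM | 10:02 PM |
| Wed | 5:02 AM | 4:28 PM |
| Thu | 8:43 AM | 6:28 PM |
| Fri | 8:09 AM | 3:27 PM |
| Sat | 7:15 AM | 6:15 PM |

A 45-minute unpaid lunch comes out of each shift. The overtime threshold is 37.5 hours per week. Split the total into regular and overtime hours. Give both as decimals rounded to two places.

Mon: 8:42 AM–6:34 PM = 9 h 52 min; less 45 min break → 9 h 7 min
Tue: 11:28 AM–10:02 PM = 10 h 34 min; less 45 min break → 9 h 49 min
Wed: 5:02 AM–4:28 PM = 11 h 26 min; less 45 min break → 10 h 41 min
Thu: 8:43 AM–6:28 PM = 9 h 45 min; less 45 min break → 9 h 0 min
Fri: 8:09 AM–3:27 PM = 7 h 18 min; less 45 min break → 6 h 33 min
Sat: 7:15 AM–6:15 PM = 11 h 0 min; less 45 min break → 10 h 15 min
Total worked: 55 h 25 min = 55.42 h.
Threshold 37.5 h → overtime 17 h 55 min, regular 37 h 30 min.

Regular 37.50 hours, overtime 17.92 hours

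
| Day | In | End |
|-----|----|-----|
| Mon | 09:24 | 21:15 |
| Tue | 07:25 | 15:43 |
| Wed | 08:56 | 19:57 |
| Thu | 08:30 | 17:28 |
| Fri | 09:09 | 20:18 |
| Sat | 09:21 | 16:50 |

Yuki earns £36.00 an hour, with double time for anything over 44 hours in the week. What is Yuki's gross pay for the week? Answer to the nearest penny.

£2647.20

Mon: 09:24–21:15 = 11 h 51 min
Tue: 07:25–15:43 = 8 h 18 min
Wed: 08:56–19:57 = 11 h 1 min
Thu: 08:30–17:28 = 8 h 58 min
Fri: 09:09–20:18 = 11 h 9 min
Sat: 09:21–16:50 = 7 h 29 min
Total worked: 58 h 46 min = 3526 min.
Regular 44 h 0 min = 2640 min at £36.00/h; overtime 14 h 46 min = 886 min at £72.00/h.
Pay = (2640 × £36.00 + 886 × £72.00) ÷ 60 = £2647.20.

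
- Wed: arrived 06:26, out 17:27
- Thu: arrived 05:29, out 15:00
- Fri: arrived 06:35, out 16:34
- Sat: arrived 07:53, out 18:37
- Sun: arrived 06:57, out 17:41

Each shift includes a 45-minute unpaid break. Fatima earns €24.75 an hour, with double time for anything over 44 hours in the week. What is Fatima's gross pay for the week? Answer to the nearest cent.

€1298.55

Wed: 06:26–17:27 = 11 h 1 min; less 45 min break → 10 h 16 min
Thu: 05:29–15:00 = 9 h 31 min; less 45 min break → 8 h 46 min
Fri: 06:35–16:34 = 9 h 59 min; less 45 min break → 9 h 14 min
Sat: 07:53–18:37 = 10 h 44 min; less 45 min break → 9 h 59 min
Sun: 06:57–17:41 = 10 h 44 min; less 45 min break → 9 h 59 min
Total worked: 48 h 14 min = 2894 min.
Regular 44 h 0 min = 2640 min at €24.75/h; overtime 4 h 14 min = 254 min at €49.50/h.
Pay = (2640 × €24.75 + 254 × €49.50) ÷ 60 = €1298.55.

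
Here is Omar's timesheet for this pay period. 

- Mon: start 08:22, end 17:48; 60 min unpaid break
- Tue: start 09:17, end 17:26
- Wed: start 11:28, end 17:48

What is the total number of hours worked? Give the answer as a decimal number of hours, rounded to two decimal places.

22.92 hours

Mon: 08:22–17:48 = 9 h 26 min; less 60 min break → 8 h 26 min
Tue: 09:17–17:26 = 8 h 9 min
Wed: 11:28–17:48 = 6 h 20 min
Total: 8 h 26 min + 8 h 9 min + 6 h 20 min = 22 h 55 min.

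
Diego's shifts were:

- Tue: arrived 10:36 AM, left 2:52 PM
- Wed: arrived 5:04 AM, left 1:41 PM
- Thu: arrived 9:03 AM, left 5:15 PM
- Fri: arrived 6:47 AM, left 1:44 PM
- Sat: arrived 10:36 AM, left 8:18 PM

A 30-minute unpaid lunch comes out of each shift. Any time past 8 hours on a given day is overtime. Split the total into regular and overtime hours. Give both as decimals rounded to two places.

Regular 33.92 hours, overtime 1.32 hours

Tue: 10:36 AM–2:52 PM = 4 h 16 min; less 30 min break → 3 h 46 min
Wed: 5:04 AM–1:41 PM = 8 h 37 min; less 30 min break → 8 h 7 min
Thu: 9:03 AM–5:15 PM = 8 h 12 min; less 30 min break → 7 h 42 min
Fri: 6:47 AM–1:44 PM = 6 h 57 min; less 30 min break → 6 h 27 min
Sat: 10:36 AM–8:18 PM = 9 h 42 min; less 30 min break → 9 h 12 min
Tue reg 3 h 46 min / OT 0 h 0 min; Wed reg 8 h 0 min / OT 0 h 7 min; Thu reg 7 h 42 min / OT 0 h 0 min; Fri reg 6 h 27 min / OT 0 h 0 min; Sat reg 8 h 0 min / OT 1 h 12 min.
Totals: regular 33 h 55 min, overtime 1 h 19 min.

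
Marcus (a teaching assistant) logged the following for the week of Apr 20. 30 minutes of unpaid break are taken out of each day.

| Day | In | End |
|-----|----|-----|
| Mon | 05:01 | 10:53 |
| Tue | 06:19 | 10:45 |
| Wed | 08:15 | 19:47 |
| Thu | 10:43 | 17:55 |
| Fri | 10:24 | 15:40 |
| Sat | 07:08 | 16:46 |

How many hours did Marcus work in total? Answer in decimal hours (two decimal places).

40.93 hours

Mon: 05:01–10:53 = 5 h 52 min; less 30 min break → 5 h 22 min
Tue: 06:19–10:45 = 4 h 26 min; less 30 min break → 3 h 56 min
Wed: 08:15–19:47 = 11 h 32 min; less 30 min break → 11 h 2 min
Thu: 10:43–17:55 = 7 h 12 min; less 30 min break → 6 h 42 min
Fri: 10:24–15:40 = 5 h 16 min; less 30 min break → 4 h 46 min
Sat: 07:08–16:46 = 9 h 38 min; less 30 min break → 9 h 8 min
Total: 5 h 22 min + 3 h 56 min + 11 h 2 min + 6 h 42 min + 4 h 46 min + 9 h 8 min = 40 h 56 min.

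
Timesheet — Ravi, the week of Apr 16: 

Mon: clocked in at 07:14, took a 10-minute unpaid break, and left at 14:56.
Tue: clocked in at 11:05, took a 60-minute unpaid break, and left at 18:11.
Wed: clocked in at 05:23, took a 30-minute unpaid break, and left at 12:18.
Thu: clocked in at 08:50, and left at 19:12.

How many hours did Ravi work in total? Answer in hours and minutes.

Mon: 07:14–14:56 = 7 h 42 min; less 10 min break → 7 h 32 min
Tue: 11:05–18:11 = 7 h 6 min; less 60 min break → 6 h 6 min
Wed: 05:23–12:18 = 6 h 55 min; less 30 min break → 6 h 25 min
Thu: 08:50–19:12 = 10 h 22 min
Total: 7 h 32 min + 6 h 6 min + 6 h 25 min + 10 h 22 min = 30 h 25 min.

30 h 25 min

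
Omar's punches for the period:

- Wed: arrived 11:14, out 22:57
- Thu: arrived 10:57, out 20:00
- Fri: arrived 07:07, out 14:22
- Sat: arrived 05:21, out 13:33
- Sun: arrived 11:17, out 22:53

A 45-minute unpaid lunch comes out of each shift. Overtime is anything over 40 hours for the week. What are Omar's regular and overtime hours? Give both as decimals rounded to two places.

Wed: 11:14–22:57 = 11 h 43 min; less 45 min break → 10 h 58 min
Thu: 10:57–20:00 = 9 h 3 min; less 45 min break → 8 h 18 min
Fri: 07:07–14:22 = 7 h 15 min; less 45 min break → 6 h 30 min
Sat: 05:21–13:33 = 8 h 12 min; less 45 min break → 7 h 27 min
Sun: 11:17–22:53 = 11 h 36 min; less 45 min break → 10 h 51 min
Total worked: 44 h 4 min = 44.07 h.
Threshold 40 h → overtime 4 h 4 min, regular 40 h 0 min.

Regular 40.00 hours, overtime 4.07 hours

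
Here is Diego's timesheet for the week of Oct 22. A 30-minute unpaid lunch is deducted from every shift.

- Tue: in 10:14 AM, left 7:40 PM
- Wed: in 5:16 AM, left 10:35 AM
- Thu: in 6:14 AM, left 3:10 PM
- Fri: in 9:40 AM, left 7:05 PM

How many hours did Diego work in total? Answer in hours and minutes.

31 h 6 min

Tue: 10:14 AM–7:40 PM = 9 h 26 min; less 30 min break → 8 h 56 min
Wed: 5:16 AM–10:35 AM = 5 h 19 min; less 30 min break → 4 h 49 min
Thu: 6:14 AM–3:10 PM = 8 h 56 min; less 30 min break → 8 h 26 min
Fri: 9:40 AM–7:05 PM = 9 h 25 min; less 30 min break → 8 h 55 min
Total: 8 h 56 min + 4 h 49 min + 8 h 26 min + 8 h 55 min = 31 h 6 min.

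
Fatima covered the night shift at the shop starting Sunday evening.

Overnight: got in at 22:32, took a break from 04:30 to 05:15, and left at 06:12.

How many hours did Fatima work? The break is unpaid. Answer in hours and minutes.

6 h 55 min

Overnight: 22:32 → midnight = 1 h 28 min; midnight → 06:12 = 6 h 12 min; span 7 h 40 min; less 45 min break → 6 h 55 min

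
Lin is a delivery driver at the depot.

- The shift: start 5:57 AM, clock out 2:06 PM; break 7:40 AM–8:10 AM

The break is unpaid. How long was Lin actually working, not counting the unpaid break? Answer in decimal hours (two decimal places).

7.65 hours

The shift: 5:57 AM–2:06 PM = 8 h 9 min; less 30 min break → 7 h 39 min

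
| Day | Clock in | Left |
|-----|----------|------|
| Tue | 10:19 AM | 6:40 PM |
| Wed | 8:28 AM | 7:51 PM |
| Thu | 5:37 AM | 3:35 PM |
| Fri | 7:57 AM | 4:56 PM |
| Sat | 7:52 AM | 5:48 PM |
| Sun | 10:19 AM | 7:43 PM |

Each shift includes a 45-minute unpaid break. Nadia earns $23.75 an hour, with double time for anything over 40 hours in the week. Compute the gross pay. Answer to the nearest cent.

Tue: 10:19 AM–6:40 PM = 8 h 21 min; less 45 min break → 7 h 36 min
Wed: 8:28 AM–7:51 PM = 11 h 23 min; less 45 min break → 10 h 38 min
Thu: 5:37 AM–3:35 PM = 9 h 58 min; less 45 min break → 9 h 13 min
Fri: 7:57 AM–4:56 PM = 8 h 59 min; less 45 min break → 8 h 14 min
Sat: 7:52 AM–5:48 PM = 9 h 56 min; less 45 min break → 9 h 11 min
Sun: 10:19 AM–7:43 PM = 9 h 24 min; less 45 min break → 8 h 39 min
Total worked: 53 h 31 min = 3211 min.
Regular 40 h 0 min = 2400 min at $23.75/h; overtime 13 h 31 min = 811 min at $47.50/h.
Pay = (2400 × $23.75 + 811 × $47.50) ÷ 60 = $1592.04.

$1592.04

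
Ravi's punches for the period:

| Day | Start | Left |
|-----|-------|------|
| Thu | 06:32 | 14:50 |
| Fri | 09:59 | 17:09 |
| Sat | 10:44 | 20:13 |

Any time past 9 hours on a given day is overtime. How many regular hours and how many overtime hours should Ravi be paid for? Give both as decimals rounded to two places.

Regular 24.47 hours, overtime 0.48 hours

Thu: 06:32–14:50 = 8 h 18 min
Fri: 09:59–17:09 = 7 h 10 min
Sat: 10:44–20:13 = 9 h 29 min
Thu reg 8 h 18 min / OT 0 h 0 min; Fri reg 7 h 10 min / OT 0 h 0 min; Sat reg 9 h 0 min / OT 0 h 29 min.
Totals: regular 24 h 28 min, overtime 0 h 29 min.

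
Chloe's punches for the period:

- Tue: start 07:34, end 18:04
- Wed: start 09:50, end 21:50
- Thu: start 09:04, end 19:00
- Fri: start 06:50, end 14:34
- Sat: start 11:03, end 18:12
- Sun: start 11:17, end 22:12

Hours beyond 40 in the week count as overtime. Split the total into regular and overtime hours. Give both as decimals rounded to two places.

Regular 40.00 hours, overtime 18.23 hours

Tue: 07:34–18:04 = 10 h 30 min
Wed: 09:50–21:50 = 12 h 0 min
Thu: 09:04–19:00 = 9 h 56 min
Fri: 06:50–14:34 = 7 h 44 min
Sat: 11:03–18:12 = 7 h 9 min
Sun: 11:17–22:12 = 10 h 55 min
Total worked: 58 h 14 min = 58.23 h.
Threshold 40 h → overtime 18 h 14 min, regular 40 h 0 min.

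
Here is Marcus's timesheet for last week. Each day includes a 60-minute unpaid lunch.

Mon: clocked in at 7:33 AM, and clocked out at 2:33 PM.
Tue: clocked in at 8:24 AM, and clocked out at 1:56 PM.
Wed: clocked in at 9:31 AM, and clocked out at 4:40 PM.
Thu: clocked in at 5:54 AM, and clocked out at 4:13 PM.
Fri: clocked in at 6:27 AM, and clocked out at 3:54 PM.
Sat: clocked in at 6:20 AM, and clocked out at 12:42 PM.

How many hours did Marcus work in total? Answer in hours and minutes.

39 h 49 min

Mon: 7:33 AM–2:33 PM = 7 h 0 min; less 60 min break → 6 h 0 min
Tue: 8:24 AM–1:56 PM = 5 h 32 min; less 60 min break → 4 h 32 min
Wed: 9:31 AM–4:40 PM = 7 h 9 min; less 60 min break → 6 h 9 min
Thu: 5:54 AM–4:13 PM = 10 h 19 min; less 60 min break → 9 h 19 min
Fri: 6:27 AM–3:54 PM = 9 h 27 min; less 60 min break → 8 h 27 min
Sat: 6:20 AM–12:42 PM = 6 h 22 min; less 60 min break → 5 h 22 min
Total: 6 h 0 min + 4 h 32 min + 6 h 9 min + 9 h 19 min + 8 h 27 min + 5 h 22 min = 39 h 49 min.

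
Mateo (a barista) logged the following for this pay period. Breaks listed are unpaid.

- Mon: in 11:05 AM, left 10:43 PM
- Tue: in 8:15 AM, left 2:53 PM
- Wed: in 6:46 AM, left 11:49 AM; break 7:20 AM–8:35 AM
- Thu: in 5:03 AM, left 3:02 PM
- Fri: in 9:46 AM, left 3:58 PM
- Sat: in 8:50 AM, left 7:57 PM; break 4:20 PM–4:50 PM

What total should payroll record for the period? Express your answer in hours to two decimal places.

48.87 hours

Mon: 11:05 AM–10:43 PM = 11 h 38 min
Tue: 8:15 AM–2:53 PM = 6 h 38 min
Wed: 6:46 AM–11:49 AM = 5 h 3 min; less 75 min break → 3 h 48 min
Thu: 5:03 AM–3:02 PM = 9 h 59 min
Fri: 9:46 AM–3:58 PM = 6 h 12 min
Sat: 8:50 AM–7:57 PM = 11 h 7 min; less 30 min break → 10 h 37 min
Total: 11 h 38 min + 6 h 38 min + 3 h 48 min + 9 h 59 min + 6 h 12 min + 10 h 37 min = 48 h 52 min.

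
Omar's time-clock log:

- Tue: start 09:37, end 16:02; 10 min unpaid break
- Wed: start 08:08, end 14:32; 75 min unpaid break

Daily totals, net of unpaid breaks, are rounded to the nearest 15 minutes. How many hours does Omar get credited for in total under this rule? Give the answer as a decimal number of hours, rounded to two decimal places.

11.50 hours

Tue: 09:37–16:02 = 6 h 25 min − 10 min = 6 h 15 min → rounds to 6 h 15 min
Wed: 08:08–14:32 = 6 h 24 min − 75 min = 5 h 9 min → rounds to 5 h 15 min
Total credited: 11 h 30 min.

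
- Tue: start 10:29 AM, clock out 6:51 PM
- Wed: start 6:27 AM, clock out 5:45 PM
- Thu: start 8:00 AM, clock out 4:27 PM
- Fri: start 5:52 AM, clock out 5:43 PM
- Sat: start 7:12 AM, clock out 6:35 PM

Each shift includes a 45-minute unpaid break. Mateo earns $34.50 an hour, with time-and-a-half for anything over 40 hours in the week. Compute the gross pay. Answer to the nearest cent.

Tue: 10:29 AM–6:51 PM = 8 h 22 min; less 45 min break → 7 h 37 min
Wed: 6:27 AM–5:45 PM = 11 h 18 min; less 45 min break → 10 h 33 min
Thu: 8:00 AM–4:27 PM = 8 h 27 min; less 45 min break → 7 h 42 min
Fri: 5:52 AM–5:43 PM = 11 h 51 min; less 45 min break → 11 h 6 min
Sat: 7:12 AM–6:35 PM = 11 h 23 min; less 45 min break → 10 h 38 min
Total worked: 47 h 36 min = 2856 min.
Regular 40 h 0 min = 2400 min at $34.50/h; overtime 7 h 36 min = 456 min at $51.75/h.
Pay = (2400 × $34.50 + 456 × $51.75) ÷ 60 = $1773.30.

$1773.30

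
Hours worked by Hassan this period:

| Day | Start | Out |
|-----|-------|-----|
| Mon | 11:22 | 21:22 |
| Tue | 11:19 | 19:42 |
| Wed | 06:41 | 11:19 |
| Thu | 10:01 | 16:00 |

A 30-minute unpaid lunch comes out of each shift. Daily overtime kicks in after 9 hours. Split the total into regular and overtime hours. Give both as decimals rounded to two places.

Regular 26.50 hours, overtime 0.50 hours

Mon: 11:22–21:22 = 10 h 0 min; less 30 min break → 9 h 30 min
Tue: 11:19–19:42 = 8 h 23 min; less 30 min break → 7 h 53 min
Wed: 06:41–11:19 = 4 h 38 min; less 30 min break → 4 h 8 min
Thu: 10:01–16:00 = 5 h 59 min; less 30 min break → 5 h 29 min
Mon reg 9 h 0 min / OT 0 h 30 min; Tue reg 7 h 53 min / OT 0 h 0 min; Wed reg 4 h 8 min / OT 0 h 0 min; Thu reg 5 h 29 min / OT 0 h 0 min.
Totals: regular 26 h 30 min, overtime 0 h 30 min.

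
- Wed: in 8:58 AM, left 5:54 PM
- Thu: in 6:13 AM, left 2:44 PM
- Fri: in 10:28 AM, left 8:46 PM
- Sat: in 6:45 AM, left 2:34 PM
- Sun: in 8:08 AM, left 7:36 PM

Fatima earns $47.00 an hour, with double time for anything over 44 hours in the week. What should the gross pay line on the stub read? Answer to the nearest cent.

$2353.13

Wed: 8:58 AM–5:54 PM = 8 h 56 min
Thu: 6:13 AM–2:44 PM = 8 h 31 min
Fri: 10:28 AM–8:46 PM = 10 h 18 min
Sat: 6:45 AM–2:34 PM = 7 h 49 min
Sun: 8:08 AM–7:36 PM = 11 h 28 min
Total worked: 47 h 2 min = 2822 min.
Regular 44 h 0 min = 2640 min at $47.00/h; overtime 3 h 2 min = 182 min at $94.00/h.
Pay = (2640 × $47.00 + 182 × $94.00) ÷ 60 = $2353.13.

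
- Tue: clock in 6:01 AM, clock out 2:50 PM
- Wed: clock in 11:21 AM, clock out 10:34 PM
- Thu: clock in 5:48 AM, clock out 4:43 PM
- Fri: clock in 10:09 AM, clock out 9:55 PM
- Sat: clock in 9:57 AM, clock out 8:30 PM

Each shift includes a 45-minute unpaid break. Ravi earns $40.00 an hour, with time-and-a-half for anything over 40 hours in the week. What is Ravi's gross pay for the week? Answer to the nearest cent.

Tue: 6:01 AM–2:50 PM = 8 h 49 min; less 45 min break → 8 h 4 min
Wed: 11:21 AM–10:34 PM = 11 h 13 min; less 45 min break → 10 h 28 min
Thu: 5:48 AM–4:43 PM = 10 h 55 min; less 45 min break → 10 h 10 min
Fri: 10:09 AM–9:55 PM = 11 h 46 min; less 45 min break → 11 h 1 min
Sat: 9:57 AM–8:30 PM = 10 h 33 min; less 45 min break → 9 h 48 min
Total worked: 49 h 31 min = 2971 min.
Regular 40 h 0 min = 2400 min at $40.00/h; overtime 9 h 31 min = 571 min at $60.00/h.
Pay = (2400 × $40.00 + 571 × $60.00) ÷ 60 = $2171.00.

$2171.00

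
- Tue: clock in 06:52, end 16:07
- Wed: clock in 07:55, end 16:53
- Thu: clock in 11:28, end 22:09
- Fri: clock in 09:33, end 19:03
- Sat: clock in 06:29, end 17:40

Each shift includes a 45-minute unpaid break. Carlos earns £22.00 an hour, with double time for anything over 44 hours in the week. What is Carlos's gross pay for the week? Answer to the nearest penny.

£1048.67

Tue: 06:52–16:07 = 9 h 15 min; less 45 min break → 8 h 30 min
Wed: 07:55–16:53 = 8 h 58 min; less 45 min break → 8 h 13 min
Thu: 11:28–22:09 = 10 h 41 min; less 45 min break → 9 h 56 min
Fri: 09:33–19:03 = 9 h 30 min; less 45 min break → 8 h 45 min
Sat: 06:29–17:40 = 11 h 11 min; less 45 min break → 10 h 26 min
Total worked: 45 h 50 min = 2750 min.
Regular 44 h 0 min = 2640 min at £22.00/h; overtime 1 h 50 min = 110 min at £44.00/h.
Pay = (2640 × £22.00 + 110 × £44.00) ÷ 60 = £1048.67.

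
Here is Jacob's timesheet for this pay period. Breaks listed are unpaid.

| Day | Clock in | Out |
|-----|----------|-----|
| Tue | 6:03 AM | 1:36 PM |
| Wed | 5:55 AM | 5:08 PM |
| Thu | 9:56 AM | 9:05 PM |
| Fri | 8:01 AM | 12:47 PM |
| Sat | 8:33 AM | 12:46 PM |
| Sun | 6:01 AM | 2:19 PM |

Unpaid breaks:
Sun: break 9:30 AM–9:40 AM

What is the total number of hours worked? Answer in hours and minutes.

Tue: 6:03 AM–1:36 PM = 7 h 33 min
Wed: 5:55 AM–5:08 PM = 11 h 13 min
Thu: 9:56 AM–9:05 PM = 11 h 9 min
Fri: 8:01 AM–12:47 PM = 4 h 46 min
Sat: 8:33 AM–12:46 PM = 4 h 13 min
Sun: 6:01 AM–2:19 PM = 8 h 18 min; less 10 min break → 8 h 8 min
Total: 7 h 33 min + 11 h 13 min + 11 h 9 min + 4 h 46 min + 4 h 13 min + 8 h 8 min = 47 h 2 min.

47 h 2 min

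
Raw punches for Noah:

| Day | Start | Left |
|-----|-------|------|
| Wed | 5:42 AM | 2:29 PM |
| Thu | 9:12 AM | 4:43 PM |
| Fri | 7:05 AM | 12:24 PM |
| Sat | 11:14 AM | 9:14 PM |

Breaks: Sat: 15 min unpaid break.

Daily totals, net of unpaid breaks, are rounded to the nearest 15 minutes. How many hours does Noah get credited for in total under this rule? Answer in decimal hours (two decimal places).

31.25 hours

Wed: 5:42 AM–2:29 PM = 8 h 47 min → rounds to 8 h 45 min
Thu: 9:12 AM–4:43 PM = 7 h 31 min → rounds to 7 h 30 min
Fri: 7:05 AM–12:24 PM = 5 h 19 min → rounds to 5 h 15 min
Sat: 11:14 AM–9:14 PM = 10 h 0 min − 15 min = 9 h 45 min → rounds to 9 h 45 min
Total credited: 31 h 15 min.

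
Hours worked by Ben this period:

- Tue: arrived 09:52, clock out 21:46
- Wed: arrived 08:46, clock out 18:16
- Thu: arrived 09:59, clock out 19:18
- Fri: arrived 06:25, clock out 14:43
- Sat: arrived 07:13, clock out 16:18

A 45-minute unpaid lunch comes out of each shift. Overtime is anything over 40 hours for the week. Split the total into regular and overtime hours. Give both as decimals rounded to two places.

Tue: 09:52–21:46 = 11 h 54 min; less 45 min break → 11 h 9 min
Wed: 08:46–18:16 = 9 h 30 min; less 45 min break → 8 h 45 min
Thu: 09:59–19:18 = 9 h 19 min; less 45 min break → 8 h 34 min
Fri: 06:25–14:43 = 8 h 18 min; less 45 min break → 7 h 33 min
Sat: 07:13–16:18 = 9 h 5 min; less 45 min break → 8 h 20 min
Total worked: 44 h 21 min = 44.35 h.
Threshold 40 h → overtime 4 h 21 min, regular 40 h 0 min.

Regular 40.00 hours, overtime 4.35 hours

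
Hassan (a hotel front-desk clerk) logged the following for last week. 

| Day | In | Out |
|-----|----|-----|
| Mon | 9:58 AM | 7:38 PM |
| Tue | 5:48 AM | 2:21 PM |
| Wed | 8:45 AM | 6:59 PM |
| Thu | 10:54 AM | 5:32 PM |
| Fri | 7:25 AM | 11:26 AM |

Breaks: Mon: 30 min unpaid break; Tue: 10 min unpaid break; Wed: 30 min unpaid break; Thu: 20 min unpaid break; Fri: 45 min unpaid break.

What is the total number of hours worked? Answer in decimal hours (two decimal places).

Mon: 9:58 AM–7:38 PM = 9 h 40 min; less 30 min break → 9 h 10 min
Tue: 5:48 AM–2:21 PM = 8 h 33 min; less 10 min break → 8 h 23 min
Wed: 8:45 AM–6:59 PM = 10 h 14 min; less 30 min break → 9 h 44 min
Thu: 10:54 AM–5:32 PM = 6 h 38 min; less 20 min break → 6 h 18 min
Fri: 7:25 AM–11:26 AM = 4 h 1 min; less 45 min break → 3 h 16 min
Total: 9 h 10 min + 8 h 23 min + 9 h 44 min + 6 h 18 min + 3 h 16 min = 36 h 51 min.

36.85 hours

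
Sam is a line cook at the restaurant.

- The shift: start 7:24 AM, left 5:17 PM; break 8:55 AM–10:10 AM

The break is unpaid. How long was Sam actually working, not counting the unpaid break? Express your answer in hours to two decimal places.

8.63 hours

The shift: 7:24 AM–5:17 PM = 9 h 53 min; less 75 min break → 8 h 38 min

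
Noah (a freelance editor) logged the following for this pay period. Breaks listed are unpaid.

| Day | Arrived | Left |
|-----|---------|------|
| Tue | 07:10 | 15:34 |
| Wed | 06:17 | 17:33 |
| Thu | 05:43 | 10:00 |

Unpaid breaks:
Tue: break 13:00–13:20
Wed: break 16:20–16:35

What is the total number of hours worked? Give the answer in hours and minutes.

Tue: 07:10–15:34 = 8 h 24 min; less 20 min break → 8 h 4 min
Wed: 06:17–17:33 = 11 h 16 min; less 15 min break → 11 h 1 min
Thu: 05:43–10:00 = 4 h 17 min
Total: 8 h 4 min + 11 h 1 min + 4 h 17 min = 23 h 22 min.

23 h 22 min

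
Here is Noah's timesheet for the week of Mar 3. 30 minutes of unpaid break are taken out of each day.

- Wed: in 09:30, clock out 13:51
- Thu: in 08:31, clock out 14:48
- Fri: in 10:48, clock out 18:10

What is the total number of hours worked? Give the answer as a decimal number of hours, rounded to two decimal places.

16.50 hours

Wed: 09:30–13:51 = 4 h 21 min; less 30 min break → 3 h 51 min
Thu: 08:31–14:48 = 6 h 17 min; less 30 min break → 5 h 47 min
Fri: 10:48–18:10 = 7 h 22 min; less 30 min break → 6 h 52 min
Total: 3 h 51 min + 5 h 47 min + 6 h 52 min = 16 h 30 min.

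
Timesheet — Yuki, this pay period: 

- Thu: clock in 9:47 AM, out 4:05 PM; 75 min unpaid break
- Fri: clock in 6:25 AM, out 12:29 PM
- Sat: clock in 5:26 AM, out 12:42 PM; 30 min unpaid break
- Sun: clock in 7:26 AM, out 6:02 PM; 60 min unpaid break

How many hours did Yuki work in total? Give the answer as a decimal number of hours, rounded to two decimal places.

Thu: 9:47 AM–4:05 PM = 6 h 18 min; less 75 min break → 5 h 3 min
Fri: 6:25 AM–12:29 PM = 6 h 4 min
Sat: 5:26 AM–12:42 PM = 7 h 16 min; less 30 min break → 6 h 46 min
Sun: 7:26 AM–6:02 PM = 10 h 36 min; less 60 min break → 9 h 36 min
Total: 5 h 3 min + 6 h 4 min + 6 h 46 min + 9 h 36 min = 27 h 29 min.

27.48 hours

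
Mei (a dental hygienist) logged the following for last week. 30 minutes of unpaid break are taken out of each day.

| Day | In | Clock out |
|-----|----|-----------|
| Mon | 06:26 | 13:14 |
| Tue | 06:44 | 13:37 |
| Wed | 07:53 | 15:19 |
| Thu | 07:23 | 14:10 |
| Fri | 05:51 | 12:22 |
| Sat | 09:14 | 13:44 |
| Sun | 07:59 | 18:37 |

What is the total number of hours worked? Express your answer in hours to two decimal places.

46.05 hours

Mon: 06:26–13:14 = 6 h 48 min; less 30 min break → 6 h 18 min
Tue: 06:44–13:37 = 6 h 53 min; less 30 min break → 6 h 23 min
Wed: 07:53–15:19 = 7 h 26 min; less 30 min break → 6 h 56 min
Thu: 07:23–14:10 = 6 h 47 min; less 30 min break → 6 h 17 min
Fri: 05:51–12:22 = 6 h 31 min; less 30 min break → 6 h 1 min
Sat: 09:14–13:44 = 4 h 30 min; less 30 min break → 4 h 0 min
Sun: 07:59–18:37 = 10 h 38 min; less 30 min break → 10 h 8 min
Total: 6 h 18 min + 6 h 23 min + 6 h 56 min + 6 h 17 min + 6 h 1 min + 4 h 0 min + 10 h 8 min = 46 h 3 min.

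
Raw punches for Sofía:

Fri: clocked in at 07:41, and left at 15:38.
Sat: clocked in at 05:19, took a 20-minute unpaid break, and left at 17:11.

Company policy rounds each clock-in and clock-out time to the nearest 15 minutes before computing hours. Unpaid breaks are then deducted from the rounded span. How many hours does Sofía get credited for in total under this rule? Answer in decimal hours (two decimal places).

19.67 hours

Fri: in 07:41→07:45, out 15:38→15:45; 8 h 0 min
Sat: in 05:19→05:15, out 17:11→17:15; 12 h 0 min − 20 min = 11 h 40 min
Total credited: 19 h 40 min.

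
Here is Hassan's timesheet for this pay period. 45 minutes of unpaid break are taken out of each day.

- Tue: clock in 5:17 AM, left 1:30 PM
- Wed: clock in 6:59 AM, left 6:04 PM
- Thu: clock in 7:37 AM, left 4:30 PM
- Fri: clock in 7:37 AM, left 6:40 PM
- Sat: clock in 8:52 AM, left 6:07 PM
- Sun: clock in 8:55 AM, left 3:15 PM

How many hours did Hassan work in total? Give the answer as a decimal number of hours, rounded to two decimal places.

Tue: 5:17 AM–1:30 PM = 8 h 13 min; less 45 min break → 7 h 28 min
Wed: 6:59 AM–6:04 PM = 11 h 5 min; less 45 min break → 10 h 20 min
Thu: 7:37 AM–4:30 PM = 8 h 53 min; less 45 min break → 8 h 8 min
Fri: 7:37 AM–6:40 PM = 11 h 3 min; less 45 min break → 10 h 18 min
Sat: 8:52 AM–6:07 PM = 9 h 15 min; less 45 min break → 8 h 30 min
Sun: 8:55 AM–3:15 PM = 6 h 20 min; less 45 min break → 5 h 35 min
Total: 7 h 28 min + 10 h 20 min + 8 h 8 min + 10 h 18 min + 8 h 30 min + 5 h 35 min = 50 h 19 min.

50.32 hours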